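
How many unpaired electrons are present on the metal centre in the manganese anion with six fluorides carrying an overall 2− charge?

Ligand charges: each fluoride is −1. With an overall charge of −2 the manganese centre must be in the +4 oxidation state.
Mn sits in group 7, so the d-electron count is 7 − 4 = 3.
In an octahedral field the d³ configuration is t₂g³e_g⁰ (only one arrangement possible), giving 3 unpaired electrons.

3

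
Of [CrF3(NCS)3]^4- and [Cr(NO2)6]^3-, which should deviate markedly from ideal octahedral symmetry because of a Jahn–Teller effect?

[CrF3(NCS)3]^4-

[CrF3(NCS)3]^4-: Summing ligand charges against the −4 overall charge gives an oxidation state of +2 for chromium. Chromium is a group-6 element; Cr(II) is therefore d⁴. Fluoride and isothiocyanate are weak-field ligands for a first-row metal, so the complex is high-spin. The t₂g³e_g¹ (high-spin) configuration has an unevenly filled e_g set; the Jahn–Teller theorem predicts a tetragonal distortion (typically axial elongation) to lift the degeneracy.
[Cr(NO2)6]^3-: Summing ligand charges against the −3 overall charge gives an oxidation state of +3 for chromium. Group 6 minus oxidation state 3 gives a d³ configuration. The d³ configuration leaves the e_g set evenly filled (or empty) — no strong Jahn–Teller driving force.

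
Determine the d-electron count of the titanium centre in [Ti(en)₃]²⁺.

Summing ligand charges against the +2 overall charge gives an oxidation state of +2 for titanium.
Titanium is a group-4 element; Ti(II) is therefore d².

d2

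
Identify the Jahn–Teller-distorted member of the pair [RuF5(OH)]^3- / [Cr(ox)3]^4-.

[Cr(ox)3]^4-

[RuF5(OH)]^3-: Summing ligand charges against the −3 overall charge gives an oxidation state of +3 for ruthenium. Group 8 minus oxidation state 3 gives a d⁵ configuration. A 4d ion has a large Δₒ and is invariably low-spin. The d⁵ configuration leaves the e_g set evenly filled (or empty) — no strong Jahn–Teller driving force.
[Cr(ox)3]^4-: Summing ligand charges against the −4 overall charge gives an oxidation state of +2 for chromium. Chromium is a group-6 element; Cr(II) is therefore d⁴. Oxalate is a weak-field ligand for a first-row metal, so the complex is high-spin. The t₂g³e_g¹ (high-spin) configuration has an unevenly filled e_g set; the Jahn–Teller theorem predicts a tetragonal distortion (typically axial elongation) to lift the degeneracy.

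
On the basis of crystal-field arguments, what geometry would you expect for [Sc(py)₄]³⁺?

tetrahedral

Ligand charges: pyridine is neutral. With an overall charge of +3 the scandium centre must be in the +3 oxidation state.
Scandium is a group-3 element; Sc(III) is therefore d⁰.
With 4 monodentate ligands the coordination number is 4.
A d⁰ ion has no crystal-field stabilisation preference between square planar and tetrahedral, so four ligands adopt the sterically favoured tetrahedral geometry.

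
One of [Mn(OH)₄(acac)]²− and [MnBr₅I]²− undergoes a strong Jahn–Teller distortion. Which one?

[Mn(OH)₄(acac)]²−

[Mn(OH)₄(acac)]²−: Each hydroxide is −1; each acetylacetonate is −1; balancing the −2 overall charge requires Mn(III). Group 7 minus oxidation state 3 gives a d⁴ configuration. Acetylacetonate and hydroxide are weak-field ligands for a first-row metal, so the complex is high-spin. The t₂g³e_g¹ (high-spin) configuration has an unevenly filled e_g set; the Jahn–Teller theorem predicts a tetragonal distortion (typically axial elongation) to lift the degeneracy.
[MnBr₅I]²−: Summing ligand charges against the −2 overall charge gives an oxidation state of +4 for manganese. Mn sits in group 7, so the d-electron count is 7 − 4 = 3. The d³ configuration leaves the e_g set evenly filled (or empty) — no strong Jahn–Teller driving force.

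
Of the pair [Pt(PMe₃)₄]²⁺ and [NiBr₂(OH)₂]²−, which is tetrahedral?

[NiBr₂(OH)₂]²−

For [Pt(PMe₃)₄]²⁺: Summing ligand charges against the +2 overall charge gives an oxidation state of +2 for platinum. Group 10 minus oxidation state 2 gives a d⁸ configuration. A 5d d⁸ ion has a large crystal-field splitting; square planar leaves the high-energy d_{x²−y²} orbital empty and maximises CFSE. → square planar.
For [NiBr₂(OH)₂]²−: Summing ligand charges against the −2 overall charge gives an oxidation state of +2 for nickel. Nickel is a group-10 element; Ni(II) is therefore d⁸. Bromide and hydroxide are weak-field ligands. With weak-field ligands the CFSE gain from square planar is small, so a 3d d⁸ ion takes the sterically preferred tetrahedral geometry. → tetrahedral.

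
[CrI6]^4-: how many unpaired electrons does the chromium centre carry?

Summing ligand charges against the −4 overall charge gives an oxidation state of +2 for chromium.
Chromium is a group-6 element; Cr(II) is therefore d⁴.
The spin state decides the count: Iodide is a weak-field ligand for a first-row metal, so the complex is high-spin.
An octahedral high-spin d⁴ ion is t₂g³e_g¹, giving 4 unpaired electrons.

4 unpaired electrons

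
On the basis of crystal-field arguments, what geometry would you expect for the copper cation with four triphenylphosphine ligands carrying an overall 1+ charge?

tetrahedral

Ligand charges: triphenylphosphine is neutral. With an overall charge of +1 the copper centre must be in the +1 oxidation state.
Group 11 minus oxidation state 1 gives a d¹⁰ configuration.
Coordination number: 4.
A d¹⁰ ion has no crystal-field stabilisation preference between square planar and tetrahedral, so four ligands adopt the sterically favoured tetrahedral geometry.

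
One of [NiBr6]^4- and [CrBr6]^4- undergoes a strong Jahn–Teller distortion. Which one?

[NiBr6]^4-: Summing ligand charges against the −4 overall charge gives an oxidation state of +2 for nickel. Group 10 minus oxidation state 2 gives a d⁸ configuration. The d⁸ configuration leaves the e_g set evenly filled (or empty) — no strong Jahn–Teller driving force.
[CrBr6]^4-: Ligand charges: each bromide is −1. With an overall charge of −4 the chromium centre must be in the +2 oxidation state. Cr sits in group 6, so the d-electron count is 6 − 2 = 4. Bromide is a weak-field ligand for a first-row metal, so the complex is high-spin. The t₂g³e_g¹ (high-spin) configuration has an unevenly filled e_g set; the Jahn–Teller theorem predicts a tetragonal distortion (typically axial elongation) to lift the degeneracy.

[CrBr6]^4-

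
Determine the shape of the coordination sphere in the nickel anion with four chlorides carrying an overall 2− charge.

tetrahedral

Summing ligand charges against the −2 overall charge gives an oxidation state of +2 for nickel.
Group 10 minus oxidation state 2 gives a d⁸ configuration.
Coordination number: 4.
Chloride is a weak-field ligand.
With weak-field ligands the CFSE gain from square planar is small, so a 3d d⁸ ion takes the sterically preferred tetrahedral geometry.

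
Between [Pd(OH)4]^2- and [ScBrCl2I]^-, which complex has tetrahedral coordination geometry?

For [Pd(OH)4]^2-: Summing ligand charges against the −2 overall charge gives an oxidation state of +2 for palladium. Group 10 minus oxidation state 2 gives a d⁸ configuration. A 4d d⁸ ion has a large crystal-field splitting; square planar leaves the high-energy d_{x²−y²} orbital empty and maximises CFSE. → square planar.
For [ScBrCl2I]^-: Summing ligand charges against the −1 overall charge gives an oxidation state of +3 for scandium. Scandium is a group-3 element; Sc(III) is therefore d⁰. A d⁰ ion has no crystal-field stabilisation preference between square planar and tetrahedral, so four ligands adopt the sterically favoured tetrahedral geometry. → tetrahedral.

[ScBrCl2I]^-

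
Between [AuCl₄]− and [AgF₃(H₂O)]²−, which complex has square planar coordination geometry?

For [AuCl₄]−: Each chloride is −1; balancing the −1 overall charge requires Au(III). Group 11 minus oxidation state 3 gives a d⁸ configuration. A 5d d⁸ ion has a large crystal-field splitting; square planar leaves the high-energy d_{x²−y²} orbital empty and maximises CFSE. → square planar.
For [AgF₃(H₂O)]²−: Ligand charges: each fluoride is −1; water is neutral. With an overall charge of −2 the silver centre must be in the +1 oxidation state. Silver is a group-11 element; Ag(I) is therefore d¹⁰. A d¹⁰ ion has no crystal-field stabilisation preference between square planar and tetrahedral, so four ligands adopt the sterically favoured tetrahedral geometry. → tetrahedral.

[AuCl₄]−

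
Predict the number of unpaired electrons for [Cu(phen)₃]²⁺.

1,10-phenanthroline is neutral; balancing the +2 overall charge requires Cu(II).
Cu sits in group 11, so the d-electron count is 11 − 2 = 9.
Counting donor atoms: 3×1,10-phenanthroline (bidentate) → 6 donors. Coordination number = 6.
In an octahedral field the d⁹ configuration is t₂g⁶e_g³ (only one arrangement possible), giving 1 unpaired electron.

1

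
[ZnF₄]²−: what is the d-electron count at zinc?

d10

Each fluoride is −1; balancing the −2 overall charge requires Zn(II).
Zn sits in group 12, so the d-electron count is 12 − 2 = 10.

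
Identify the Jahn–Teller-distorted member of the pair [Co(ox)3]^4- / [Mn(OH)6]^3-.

[Co(ox)3]^4-: Each oxalate is −2; balancing the −4 overall charge requires Co(II). Group 9 minus oxidation state 2 gives a d⁷ configuration. Oxalate is a weak-field ligand for a first-row metal, so the complex is high-spin. The d⁷ configuration leaves the e_g set evenly filled (or empty) — no strong Jahn–Teller driving force.
[Mn(OH)6]^3-: Summing ligand charges against the −3 overall charge gives an oxidation state of +3 for manganese. Manganese is a group-7 element; Mn(III) is therefore d⁴. Hydroxide is a weak-field ligand for a first-row metal, so the complex is high-spin. The t₂g³e_g¹ (high-spin) configuration has an unevenly filled e_g set; the Jahn–Teller theorem predicts a tetragonal distortion (typically axial elongation) to lift the degeneracy.

[Mn(OH)6]^3-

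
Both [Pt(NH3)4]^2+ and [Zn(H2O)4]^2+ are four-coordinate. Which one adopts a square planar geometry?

For [Pt(NH3)4]^2+: Summing ligand charges against the +2 overall charge gives an oxidation state of +2 for platinum. Pt sits in group 10, so the d-electron count is 10 − 2 = 8. A 5d d⁸ ion has a large crystal-field splitting; square planar leaves the high-energy d_{x²−y²} orbital empty and maximises CFSE. → square planar.
For [Zn(H2O)4]^2+: Water is neutral; balancing the +2 overall charge requires Zn(II). Group 12 minus oxidation state 2 gives a d¹⁰ configuration. A d¹⁰ ion has no crystal-field stabilisation preference between square planar and tetrahedral, so four ligands adopt the sterically favoured tetrahedral geometry. → tetrahedral.

[Pt(NH3)4]^2+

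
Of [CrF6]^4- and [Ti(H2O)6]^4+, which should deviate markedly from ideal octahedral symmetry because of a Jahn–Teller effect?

[CrF6]^4-: Ligand charges: each fluoride is −1. With an overall charge of −4 the chromium centre must be in the +2 oxidation state. Group 6 minus oxidation state 2 gives a d⁴ configuration. Fluoride is a weak-field ligand for a first-row metal, so the complex is high-spin. The t₂g³e_g¹ (high-spin) configuration has an unevenly filled e_g set; the Jahn–Teller theorem predicts a tetragonal distortion (typically axial elongation) to lift the degeneracy.
[Ti(H2O)6]^4+: Water is neutral; balancing the +4 overall charge requires Ti(IV). Ti sits in group 4, so the d-electron count is 4 − 4 = 0. The d⁰ configuration leaves the e_g set evenly filled (or empty) — no strong Jahn–Teller driving force.

[CrF6]^4-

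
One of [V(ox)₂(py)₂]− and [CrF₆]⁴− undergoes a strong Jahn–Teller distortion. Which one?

[CrF₆]⁴−

[V(ox)₂(py)₂]−: Ligand charges: each oxalate is −2; pyridine is neutral. With an overall charge of −1 the vanadium centre must be in the +3 oxidation state. Vanadium is a group-5 element; V(III) is therefore d². The d² configuration leaves the e_g set evenly filled (or empty) — no strong Jahn–Teller driving force.
[CrF₆]⁴−: Ligand charges: each fluoride is −1. With an overall charge of −4 the chromium centre must be in the +2 oxidation state. Cr sits in group 6, so the d-electron count is 6 − 2 = 4. Fluoride is a weak-field ligand for a first-row metal, so the complex is high-spin. The t₂g³e_g¹ (high-spin) configuration has an unevenly filled e_g set; the Jahn–Teller theorem predicts a tetragonal distortion (typically axial elongation) to lift the degeneracy.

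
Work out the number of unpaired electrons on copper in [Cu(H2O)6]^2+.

1 unpaired electron

Summing ligand charges against the +2 overall charge gives an oxidation state of +2 for copper.
Copper is a group-11 element; Cu(II) is therefore d⁹.
In an octahedral field the d⁹ configuration is t₂g⁶e_g³ (only one arrangement possible), giving 1 unpaired electron.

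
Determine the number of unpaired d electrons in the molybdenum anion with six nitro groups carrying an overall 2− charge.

2 unpaired electrons

Each nitro (N-bound nitrite) is −1; balancing the −2 overall charge requires Mo(IV).
Group 6 minus oxidation state 4 gives a d² configuration.
In an octahedral field the d² configuration is t₂g²e_g⁰ (only one arrangement possible), giving 2 unpaired electrons.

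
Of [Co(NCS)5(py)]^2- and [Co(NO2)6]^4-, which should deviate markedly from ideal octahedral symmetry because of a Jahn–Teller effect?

[Co(NCS)5(py)]^2-: Ligand charges: each isothiocyanate is −1; pyridine is neutral. With an overall charge of −2 the cobalt centre must be in the +3 oxidation state. Co sits in group 9, so the d-electron count is 9 − 3 = 6. Co(III) has an exceptionally large octahedral splitting and is low-spin with essentially every ligand except fluoride. The d⁶ configuration leaves the e_g set evenly filled (or empty) — no strong Jahn–Teller driving force.
[Co(NO2)6]^4-: Each nitro (N-bound nitrite) is −1; balancing the −4 overall charge requires Co(II). Cobalt is a group-9 element; Co(II) is therefore d⁷. Nitro (N-bound nitrite) is a strong-field ligand (high in the spectrochemical series) for a first-row metal, so the complex is low-spin. The t₂g⁶e_g¹ (low-spin) configuration has an unevenly filled e_g set; the Jahn–Teller theorem predicts a tetragonal distortion (typically axial elongation) to lift the degeneracy.

[Co(NO2)6]^4-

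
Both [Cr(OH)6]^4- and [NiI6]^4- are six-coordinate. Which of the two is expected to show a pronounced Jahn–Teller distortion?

[Cr(OH)6]^4-: Ligand charges: each hydroxide is −1. With an overall charge of −4 the chromium centre must be in the +2 oxidation state. Cr sits in group 6, so the d-electron count is 6 − 2 = 4. Hydroxide is a weak-field ligand for a first-row metal, so the complex is high-spin. The t₂g³e_g¹ (high-spin) configuration has an unevenly filled e_g set; the Jahn–Teller theorem predicts a tetragonal distortion (typically axial elongation) to lift the degeneracy.
[NiI6]^4-: Each iodide is −1; balancing the −4 overall charge requires Ni(II). Nickel is a group-10 element; Ni(II) is therefore d⁸. The d⁸ configuration leaves the e_g set evenly filled (or empty) — no strong Jahn–Teller driving force.

[Cr(OH)6]^4-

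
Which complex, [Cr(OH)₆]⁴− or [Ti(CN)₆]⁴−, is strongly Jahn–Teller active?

[Cr(OH)₆]⁴−: Ligand charges: each hydroxide is −1. With an overall charge of −4 the chromium centre must be in the +2 oxidation state. Chromium is a group-6 element; Cr(II) is therefore d⁴. Hydroxide is a weak-field ligand for a first-row metal, so the complex is high-spin. The t₂g³e_g¹ (high-spin) configuration has an unevenly filled e_g set; the Jahn–Teller theorem predicts a tetragonal distortion (typically axial elongation) to lift the degeneracy.
[Ti(CN)₆]⁴−: Ligand charges: each cyanide is −1. With an overall charge of −4 the titanium centre must be in the +2 oxidation state. Group 4 minus oxidation state 2 gives a d² configuration. The d² configuration leaves the e_g set evenly filled (or empty) — no strong Jahn–Teller driving force.

[Cr(OH)₆]⁴−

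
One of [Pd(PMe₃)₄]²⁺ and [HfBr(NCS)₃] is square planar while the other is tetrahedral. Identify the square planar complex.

[Pd(PMe₃)₄]²⁺

For [Pd(PMe₃)₄]²⁺: Ligand charges: trimethylphosphine is neutral. With an overall charge of +2 the palladium centre must be in the +2 oxidation state. Palladium is a group-10 element; Pd(II) is therefore d⁸. A 4d d⁸ ion has a large crystal-field splitting; square planar leaves the high-energy d_{x²−y²} orbital empty and maximises CFSE. → square planar.
For [HfBr(NCS)₃]: Summing ligand charges against the 0 overall charge gives an oxidation state of +4 for hafnium. Group 4 minus oxidation state 4 gives a d⁰ configuration. A d⁰ ion has no crystal-field stabilisation preference between square planar and tetrahedral, so four ligands adopt the sterically favoured tetrahedral geometry. → tetrahedral.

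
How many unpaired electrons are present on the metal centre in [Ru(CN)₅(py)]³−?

0 unpaired electrons

Summing ligand charges against the −3 overall charge gives an oxidation state of +2 for ruthenium.
Ruthenium is a group-8 element; Ru(II) is therefore d⁶.
The spin state decides the count: a 4d ion has a large Δₒ and is invariably low-spin.
An octahedral low-spin d⁶ ion is t₂g⁶e_g⁰, giving 0 unpaired electrons.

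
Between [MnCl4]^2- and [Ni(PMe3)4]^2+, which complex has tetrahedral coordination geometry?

For [MnCl4]^2-: Each chloride is −1; balancing the −2 overall charge requires Mn(II). Mn sits in group 7, so the d-electron count is 7 − 2 = 5. A high-spin d⁵ ion has zero CFSE in either geometry, so four ligands adopt the sterically favoured tetrahedral geometry. → tetrahedral.
For [Ni(PMe3)4]^2+: Ligand charges: trimethylphosphine is neutral. With an overall charge of +2 the nickel centre must be in the +2 oxidation state. Nickel is a group-10 element; Ni(II) is therefore d⁸. Trimethylphosphine is a strong-field ligand (high in the spectrochemical series). A 3d d⁸ ion with strong-field ligands gains enough CFSE to favour square planar over tetrahedral. → square planar.

[MnCl4]^2-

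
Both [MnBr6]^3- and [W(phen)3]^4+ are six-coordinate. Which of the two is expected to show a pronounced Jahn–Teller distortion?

[MnBr6]^3-

[MnBr6]^3-: Each bromide is −1; balancing the −3 overall charge requires Mn(III). Mn sits in group 7, so the d-electron count is 7 − 3 = 4. Bromide is a weak-field ligand for a first-row metal, so the complex is high-spin. The t₂g³e_g¹ (high-spin) configuration has an unevenly filled e_g set; the Jahn–Teller theorem predicts a tetragonal distortion (typically axial elongation) to lift the degeneracy.
[W(phen)3]^4+: 1,10-phenanthroline is neutral; balancing the +4 overall charge requires W(IV). Tungsten is a group-6 element; W(IV) is therefore d². The d² configuration leaves the e_g set evenly filled (or empty) — no strong Jahn–Teller driving force.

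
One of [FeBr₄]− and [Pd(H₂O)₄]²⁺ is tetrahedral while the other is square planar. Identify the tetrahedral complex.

For [FeBr₄]−: Each bromide is −1; balancing the −1 overall charge requires Fe(III). Iron is a group-8 element; Fe(III) is therefore d⁵. A high-spin d⁵ ion has zero CFSE in either geometry, so four ligands adopt the sterically favoured tetrahedral geometry. → tetrahedral.
For [Pd(H₂O)₄]²⁺: Ligand charges: water is neutral. With an overall charge of +2 the palladium centre must be in the +2 oxidation state. Group 10 minus oxidation state 2 gives a d⁸ configuration. A 4d d⁸ ion has a large crystal-field splitting; square planar leaves the high-energy d_{x²−y²} orbital empty and maximises CFSE. → square planar.

[FeBr₄]−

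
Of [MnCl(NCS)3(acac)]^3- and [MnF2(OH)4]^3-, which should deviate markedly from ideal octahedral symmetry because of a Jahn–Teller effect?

[MnF2(OH)4]^3-

[MnCl(NCS)3(acac)]^3-: Summing ligand charges against the −3 overall charge gives an oxidation state of +2 for manganese. Group 7 minus oxidation state 2 gives a d⁵ configuration. Acetylacetonate, chloride, and isothiocyanate are weak-field ligands for a first-row metal, so the complex is high-spin. The d⁵ configuration leaves the e_g set evenly filled (or empty) — no strong Jahn–Teller driving force.
[MnF2(OH)4]^3-: Ligand charges: each fluoride is −1; each hydroxide is −1. With an overall charge of −3 the manganese centre must be in the +3 oxidation state. Mn sits in group 7, so the d-electron count is 7 − 3 = 4. Fluoride and hydroxide are weak-field ligands for a first-row metal, so the complex is high-spin. The t₂g³e_g¹ (high-spin) configuration has an unevenly filled e_g set; the Jahn–Teller theorem predicts a tetragonal distortion (typically axial elongation) to lift the degeneracy.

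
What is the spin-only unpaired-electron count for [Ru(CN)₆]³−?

1 unpaired electron

Ligand charges: each cyanide is −1. With an overall charge of −3 the ruthenium centre must be in the +3 oxidation state.
Group 8 minus oxidation state 3 gives a d⁵ configuration.
The spin state decides the count: a 4d ion has a large Δₒ and is invariably low-spin.
An octahedral low-spin d⁵ ion is t₂g⁵e_g⁰, giving 1 unpaired electron.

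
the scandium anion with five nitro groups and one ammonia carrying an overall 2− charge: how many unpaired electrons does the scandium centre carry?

Summing ligand charges against the −2 overall charge gives an oxidation state of +3 for scandium.
Group 3 minus oxidation state 3 gives a d⁰ configuration.
In an octahedral field the d⁰ configuration is t₂g⁰e_g⁰, giving 0 unpaired electrons.

0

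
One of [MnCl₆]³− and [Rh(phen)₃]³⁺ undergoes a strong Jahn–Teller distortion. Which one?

[MnCl₆]³−: Each chloride is −1; balancing the −3 overall charge requires Mn(III). Mn sits in group 7, so the d-electron count is 7 − 3 = 4. Chloride is a weak-field ligand for a first-row metal, so the complex is high-spin. The t₂g³e_g¹ (high-spin) configuration has an unevenly filled e_g set; the Jahn–Teller theorem predicts a tetragonal distortion (typically axial elongation) to lift the degeneracy.
[Rh(phen)₃]³⁺: 1,10-phenanthroline is neutral; balancing the +3 overall charge requires Rh(III). Group 9 minus oxidation state 3 gives a d⁶ configuration. A 4d ion has a large Δₒ and is invariably low-spin. The d⁶ configuration leaves the e_g set evenly filled (or empty) — no strong Jahn–Teller driving force.

[MnCl₆]³−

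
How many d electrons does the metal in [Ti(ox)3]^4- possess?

Ligand charges: each oxalate is −2. With an overall charge of −4 the titanium centre must be in the +2 oxidation state.
Group 4 minus oxidation state 2 gives a d² configuration.

d²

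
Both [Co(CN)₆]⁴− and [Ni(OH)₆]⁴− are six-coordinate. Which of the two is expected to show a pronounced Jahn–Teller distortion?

[Co(CN)₆]⁴−: Summing ligand charges against the −4 overall charge gives an oxidation state of +2 for cobalt. Cobalt is a group-9 element; Co(II) is therefore d⁷. Cyanide is a strong-field ligand (high in the spectrochemical series) for a first-row metal, so the complex is low-spin. The t₂g⁶e_g¹ (low-spin) configuration has an unevenly filled e_g set; the Jahn–Teller theorem predicts a tetragonal distortion (typically axial elongation) to lift the degeneracy.
[Ni(OH)₆]⁴−: Each hydroxide is −1; balancing the −4 overall charge requires Ni(II). Nickel is a group-10 element; Ni(II) is therefore d⁸. The d⁸ configuration leaves the e_g set evenly filled (or empty) — no strong Jahn–Teller driving force.

[Co(CN)₆]⁴−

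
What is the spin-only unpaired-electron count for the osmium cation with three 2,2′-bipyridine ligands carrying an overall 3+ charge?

Summing ligand charges against the +3 overall charge gives an oxidation state of +3 for osmium.
Group 8 minus oxidation state 3 gives a d⁵ configuration.
Counting donor atoms: 3×2,2′-bipyridine (bidentate) → 6 donors. Coordination number = 6.
The spin state decides the count: a 5d ion has a large Δₒ and is invariably low-spin.
An octahedral low-spin d⁵ ion is t₂g⁵e_g⁰, giving 1 unpaired electron.

1 unpaired electron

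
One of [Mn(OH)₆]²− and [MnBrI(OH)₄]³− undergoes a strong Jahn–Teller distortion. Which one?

[Mn(OH)₆]²−: Summing ligand charges against the −2 overall charge gives an oxidation state of +4 for manganese. Mn sits in group 7, so the d-electron count is 7 − 4 = 3. The d³ configuration leaves the e_g set evenly filled (or empty) — no strong Jahn–Teller driving force.
[MnBrI(OH)₄]³−: Ligand charges: each bromide is −1; each iodide is −1; each hydroxide is −1. With an overall charge of −3 the manganese centre must be in the +3 oxidation state. Group 7 minus oxidation state 3 gives a d⁴ configuration. Bromide, hydroxide, and iodide are weak-field ligands for a first-row metal, so the complex is high-spin. The t₂g³e_g¹ (high-spin) configuration has an unevenly filled e_g set; the Jahn–Teller theorem predicts a tetragonal distortion (typically axial elongation) to lift the degeneracy.

[MnBrI(OH)₄]³−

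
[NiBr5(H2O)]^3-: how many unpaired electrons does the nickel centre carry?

Summing ligand charges against the −3 overall charge gives an oxidation state of +2 for nickel.
Group 10 minus oxidation state 2 gives a d⁸ configuration.
In an octahedral field the d⁸ configuration is t₂g⁶e_g² (only one arrangement possible), giving 2 unpaired electrons.

2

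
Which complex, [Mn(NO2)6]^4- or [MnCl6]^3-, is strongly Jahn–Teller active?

[Mn(NO2)6]^4-: Each nitro (N-bound nitrite) is −1; balancing the −4 overall charge requires Mn(II). Mn sits in group 7, so the d-electron count is 7 − 2 = 5. Nitro (N-bound nitrite) is a strong-field ligand (high in the spectrochemical series) for a first-row metal, so the complex is low-spin. The d⁵ configuration leaves the e_g set evenly filled (or empty) — no strong Jahn–Teller driving force.
[MnCl6]^3-: Summing ligand charges against the −3 overall charge gives an oxidation state of +3 for manganese. Group 7 minus oxidation state 3 gives a d⁴ configuration. Chloride is a weak-field ligand for a first-row metal, so the complex is high-spin. The t₂g³e_g¹ (high-spin) configuration has an unevenly filled e_g set; the Jahn–Teller theorem predicts a tetragonal distortion (typically axial elongation) to lift the degeneracy.

[MnCl6]^3-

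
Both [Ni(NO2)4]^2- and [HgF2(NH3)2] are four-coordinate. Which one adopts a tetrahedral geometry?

[HgF2(NH3)2]

For [Ni(NO2)4]^2-: Each nitro (N-bound nitrite) is −1; balancing the −2 overall charge requires Ni(II). Group 10 minus oxidation state 2 gives a d⁸ configuration. Nitro (N-bound nitrite) is a strong-field ligand (high in the spectrochemical series). A 3d d⁸ ion with strong-field ligands gains enough CFSE to favour square planar over tetrahedral. → square planar.
For [HgF2(NH3)2]: Ligand charges: each fluoride is −1; ammonia is neutral. With an overall charge of 0 the mercury centre must be in the +2 oxidation state. Mercury is a group-12 element; Hg(II) is therefore d¹⁰. A d¹⁰ ion has no crystal-field stabilisation preference between square planar and tetrahedral, so four ligands adopt the sterically favoured tetrahedral geometry. → tetrahedral.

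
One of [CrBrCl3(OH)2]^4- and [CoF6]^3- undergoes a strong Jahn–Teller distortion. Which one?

[CrBrCl3(OH)2]^4-

[CrBrCl3(OH)2]^4-: Ligand charges: each bromide is −1; each chloride is −1; each hydroxide is −1. With an overall charge of −4 the chromium centre must be in the +2 oxidation state. Group 6 minus oxidation state 2 gives a d⁴ configuration. Bromide, chloride, and hydroxide are weak-field ligands for a first-row metal, so the complex is high-spin. The t₂g³e_g¹ (high-spin) configuration has an unevenly filled e_g set; the Jahn–Teller theorem predicts a tetragonal distortion (typically axial elongation) to lift the degeneracy.
[CoF6]^3-: Each fluoride is −1; balancing the −3 overall charge requires Co(III). Group 9 minus oxidation state 3 gives a d⁶ configuration. Fluoride is the one ligand weak enough to leave Co(III) high-spin — [CoF₆]³⁻ is the classic exception. The d⁶ configuration leaves the e_g set evenly filled (or empty) — no strong Jahn–Teller driving force.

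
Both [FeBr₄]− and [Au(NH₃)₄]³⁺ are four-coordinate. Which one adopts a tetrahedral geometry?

For [FeBr₄]−: Each bromide is −1; balancing the −1 overall charge requires Fe(III). Iron is a group-8 element; Fe(III) is therefore d⁵. A high-spin d⁵ ion has zero CFSE in either geometry, so four ligands adopt the sterically favoured tetrahedral geometry. → tetrahedral.
For [Au(NH₃)₄]³⁺: Ligand charges: ammonia is neutral. With an overall charge of +3 the gold centre must be in the +3 oxidation state. Group 11 minus oxidation state 3 gives a d⁸ configuration. A 5d d⁸ ion has a large crystal-field splitting; square planar leaves the high-energy d_{x²−y²} orbital empty and maximises CFSE. → square planar.

[FeBr₄]−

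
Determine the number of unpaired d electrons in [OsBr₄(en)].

Ligand charges: each bromide is −1; ethylenediamine is neutral. With an overall charge of 0 the osmium centre must be in the +4 oxidation state.
Os sits in group 8, so the d-electron count is 8 − 4 = 4.
Counting donor atoms: 4×bromide (monodentate) → 4 donors; 1×ethylenediamine (bidentate) → 2 donors. Coordination number = 6.
The spin state decides the count: a 5d ion has a large Δₒ and is invariably low-spin.
An octahedral low-spin d⁴ ion is t₂g⁴e_g⁰, giving 2 unpaired electrons.

2 unpaired electrons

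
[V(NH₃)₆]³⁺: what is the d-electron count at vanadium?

d2

Ligand charges: ammonia is neutral. With an overall charge of +3 the vanadium centre must be in the +3 oxidation state.
V sits in group 5, so the d-electron count is 5 − 3 = 2.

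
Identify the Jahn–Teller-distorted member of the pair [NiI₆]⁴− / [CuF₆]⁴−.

[NiI₆]⁴−: Ligand charges: each iodide is −1. With an overall charge of −4 the nickel centre must be in the +2 oxidation state. Group 10 minus oxidation state 2 gives a d⁸ configuration. The d⁸ configuration leaves the e_g set evenly filled (or empty) — no strong Jahn–Teller driving force.
[CuF₆]⁴−: Summing ligand charges against the −4 overall charge gives an oxidation state of +2 for copper. Copper is a group-11 element; Cu(II) is therefore d⁹. The t₂g⁶e_g³ configuration has an unevenly filled e_g set; the Jahn–Teller theorem predicts a tetragonal distortion (typically axial elongation) to lift the degeneracy.

[CuF₆]⁴−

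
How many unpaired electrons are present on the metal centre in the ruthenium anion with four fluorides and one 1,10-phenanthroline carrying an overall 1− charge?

Each fluoride is −1; 1,10-phenanthroline is neutral; balancing the −1 overall charge requires Ru(III).
Ru sits in group 8, so the d-electron count is 8 − 3 = 5.
Counting donor atoms: 4×fluoride (monodentate) → 4 donors; 1×1,10-phenanthroline (bidentate) → 2 donors. Coordination number = 6.
The spin state decides the count: a 4d ion has a large Δₒ and is invariably low-spin.
An octahedral low-spin d⁵ ion is t₂g⁵e_g⁰, giving 1 unpaired electron.

1 unpaired electron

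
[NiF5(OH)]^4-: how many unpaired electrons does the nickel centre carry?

2

Ligand charges: each fluoride is −1; each hydroxide is −1. With an overall charge of −4 the nickel centre must be in the +2 oxidation state.
Group 10 minus oxidation state 2 gives a d⁸ configuration.
In an octahedral field the d⁸ configuration is t₂g⁶e_g² (only one arrangement possible), giving 2 unpaired electrons.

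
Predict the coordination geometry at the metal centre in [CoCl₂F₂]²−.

tetrahedral

Each chloride is −1; each fluoride is −1; balancing the −2 overall charge requires Co(II).
Co sits in group 9, so the d-electron count is 9 − 2 = 7.
With 4 monodentate ligands the coordination number is 4.
Chloride and fluoride are weak-field ligands.
For a high-spin 3d d⁷ ion with weak-field ligands the small Δₜ gives little square-planar CFSE advantage, so four ligands adopt the sterically favoured tetrahedral geometry.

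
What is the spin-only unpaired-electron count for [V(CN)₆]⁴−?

Ligand charges: each cyanide is −1. With an overall charge of −4 the vanadium centre must be in the +2 oxidation state.
Group 5 minus oxidation state 2 gives a d³ configuration.
In an octahedral field the d³ configuration is t₂g³e_g⁰ (only one arrangement possible), giving 3 unpaired electrons.

3 unpaired electrons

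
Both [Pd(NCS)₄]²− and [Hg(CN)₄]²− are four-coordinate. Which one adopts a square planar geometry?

[Pd(NCS)₄]²−

For [Pd(NCS)₄]²−: Ligand charges: each isothiocyanate is −1. With an overall charge of −2 the palladium centre must be in the +2 oxidation state. Group 10 minus oxidation state 2 gives a d⁸ configuration. A 4d d⁸ ion has a large crystal-field splitting; square planar leaves the high-energy d_{x²−y²} orbital empty and maximises CFSE. → square planar.
For [Hg(CN)₄]²−: Summing ligand charges against the −2 overall charge gives an oxidation state of +2 for mercury. Hg sits in group 12, so the d-electron count is 12 − 2 = 10. A d¹⁰ ion has no crystal-field stabilisation preference between square planar and tetrahedral, so four ligands adopt the sterically favoured tetrahedral geometry. → tetrahedral.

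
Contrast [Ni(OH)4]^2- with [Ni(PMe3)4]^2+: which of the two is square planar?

For [Ni(OH)4]^2-: Summing ligand charges against the −2 overall charge gives an oxidation state of +2 for nickel. Ni sits in group 10, so the d-electron count is 10 − 2 = 8. Hydroxide is a weak-field ligand. With weak-field ligands the CFSE gain from square planar is small, so a 3d d⁸ ion takes the sterically preferred tetrahedral geometry. → tetrahedral.
For [Ni(PMe3)4]^2+: Ligand charges: trimethylphosphine is neutral. With an overall charge of +2 the nickel centre must be in the +2 oxidation state. Group 10 minus oxidation state 2 gives a d⁸ configuration. Trimethylphosphine is a strong-field ligand (high in the spectrochemical series). A 3d d⁸ ion with strong-field ligands gains enough CFSE to favour square planar over tetrahedral. → square planar.

[Ni(PMe3)4]^2+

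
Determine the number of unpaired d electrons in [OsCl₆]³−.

1

Ligand charges: each chloride is −1. With an overall charge of −3 the osmium centre must be in the +3 oxidation state.
Osmium is a group-8 element; Os(III) is therefore d⁵.
The spin state decides the count: a 5d ion has a large Δₒ and is invariably low-spin.
An octahedral low-spin d⁵ ion is t₂g⁵e_g⁰, giving 1 unpaired electron.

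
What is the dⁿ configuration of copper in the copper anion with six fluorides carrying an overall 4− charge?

d⁹

Ligand charges: each fluoride is −1. With an overall charge of −4 the copper centre must be in the +2 oxidation state.
Cu sits in group 11, so the d-electron count is 11 − 2 = 9.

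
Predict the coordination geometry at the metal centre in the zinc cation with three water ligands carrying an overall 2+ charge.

Water is neutral; balancing the +2 overall charge requires Zn(II).
Zn sits in group 12, so the d-electron count is 12 − 2 = 10.
With 3 monodentate ligands the coordination number is 3.
Three ligands around a d¹⁰ centre minimise repulsion in a trigonal-planar arrangement.

trigonal planar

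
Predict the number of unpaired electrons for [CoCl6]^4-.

Summing ligand charges against the −4 overall charge gives an oxidation state of +2 for cobalt.
Group 9 minus oxidation state 2 gives a d⁷ configuration.
The spin state decides the count: Chloride is a weak-field ligand for a first-row metal, so the complex is high-spin.
An octahedral high-spin d⁷ ion is t₂g⁵e_g², giving 3 unpaired electrons.

3 unpaired electrons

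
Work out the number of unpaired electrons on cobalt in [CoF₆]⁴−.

Ligand charges: each fluoride is −1. With an overall charge of −4 the cobalt centre must be in the +2 oxidation state.
Cobalt is a group-9 element; Co(II) is therefore d⁷.
The spin state decides the count: Fluoride is a weak-field ligand for a first-row metal, so the complex is high-spin.
An octahedral high-spin d⁷ ion is t₂g⁵e_g², giving 3 unpaired electrons.

3 unpaired electrons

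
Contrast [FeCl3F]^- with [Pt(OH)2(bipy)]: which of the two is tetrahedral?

[FeCl3F]^-

For [FeCl3F]^-: Each chloride is −1; each fluoride is −1; balancing the −1 overall charge requires Fe(III). Iron is a group-8 element; Fe(III) is therefore d⁵. A high-spin d⁵ ion has zero CFSE in either geometry, so four ligands adopt the sterically favoured tetrahedral geometry. → tetrahedral.
For [Pt(OH)2(bipy)]: Each hydroxide is −1; 2,2′-bipyridine is neutral; balancing the 0 overall charge requires Pt(II). Platinum is a group-10 element; Pt(II) is therefore d⁸. A 5d d⁸ ion has a large crystal-field splitting; square planar leaves the high-energy d_{x²−y²} orbital empty and maximises CFSE. → square planar.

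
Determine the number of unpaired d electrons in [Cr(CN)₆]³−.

Each cyanide is −1; balancing the −3 overall charge requires Cr(III).
Chromium is a group-6 element; Cr(III) is therefore d³.
In an octahedral field the d³ configuration is t₂g³e_g⁰ (only one arrangement possible), giving 3 unpaired electrons.

3 unpaired electrons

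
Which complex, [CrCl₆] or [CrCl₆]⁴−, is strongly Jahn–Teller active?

[CrCl₆]⁴−

[CrCl₆]: Each chloride is −1; balancing the 0 overall charge requires Cr(VI). Chromium is a group-6 element; Cr(VI) is therefore d⁰. The d⁰ configuration leaves the e_g set evenly filled (or empty) — no strong Jahn–Teller driving force.
[CrCl₆]⁴−: Summing ligand charges against the −4 overall charge gives an oxidation state of +2 for chromium. Group 6 minus oxidation state 2 gives a d⁴ configuration. Chloride is a weak-field ligand for a first-row metal, so the complex is high-spin. The t₂g³e_g¹ (high-spin) configuration has an unevenly filled e_g set; the Jahn–Teller theorem predicts a tetragonal distortion (typically axial elongation) to lift the degeneracy.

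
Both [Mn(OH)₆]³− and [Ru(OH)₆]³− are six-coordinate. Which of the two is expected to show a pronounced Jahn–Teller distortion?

[Mn(OH)₆]³−

[Mn(OH)₆]³−: Ligand charges: each hydroxide is −1. With an overall charge of −3 the manganese centre must be in the +3 oxidation state. Mn sits in group 7, so the d-electron count is 7 − 3 = 4. Hydroxide is a weak-field ligand for a first-row metal, so the complex is high-spin. The t₂g³e_g¹ (high-spin) configuration has an unevenly filled e_g set; the Jahn–Teller theorem predicts a tetragonal distortion (typically axial elongation) to lift the degeneracy.
[Ru(OH)₆]³−: Summing ligand charges against the −3 overall charge gives an oxidation state of +3 for ruthenium. Ruthenium is a group-8 element; Ru(III) is therefore d⁵. A 4d ion has a large Δₒ and is invariably low-spin. The d⁵ configuration leaves the e_g set evenly filled (or empty) — no strong Jahn–Teller driving force.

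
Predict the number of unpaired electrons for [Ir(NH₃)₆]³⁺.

Ammonia is neutral; balancing the +3 overall charge requires Ir(III).
Iridium is a group-9 element; Ir(III) is therefore d⁶.
The spin state decides the count: a 5d ion has a large Δₒ and is invariably low-spin.
An octahedral low-spin d⁶ ion is t₂g⁶e_g⁰, giving 0 unpaired electrons.

0 unpaired electrons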